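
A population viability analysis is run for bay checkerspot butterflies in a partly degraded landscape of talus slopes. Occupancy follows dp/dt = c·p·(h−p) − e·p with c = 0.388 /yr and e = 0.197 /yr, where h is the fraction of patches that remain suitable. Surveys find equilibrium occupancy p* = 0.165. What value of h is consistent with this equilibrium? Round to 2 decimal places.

0.67

At equilibrium c(h−p*) = e, so h = p* + e/c.
h = 0.165 + 0.197/0.388 = 0.165 + 0.5077 = 0.6727.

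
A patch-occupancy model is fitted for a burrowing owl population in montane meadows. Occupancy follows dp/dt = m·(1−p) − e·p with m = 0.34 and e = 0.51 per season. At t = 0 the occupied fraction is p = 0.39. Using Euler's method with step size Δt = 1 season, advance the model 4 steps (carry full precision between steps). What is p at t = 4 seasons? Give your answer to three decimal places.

0.400

Update rule: p ← p + [m·(1−p) − e·p]·Δt with Δt = 1.
p: 0.39000 → 0.39850  (Δp = +0.00850)
p: 0.39850 → 0.39977  (Δp = +0.00128)
p: 0.39977 → 0.39997  (Δp = +0.00019)
p: 0.39997 → 0.39999  (Δp = +0.00003)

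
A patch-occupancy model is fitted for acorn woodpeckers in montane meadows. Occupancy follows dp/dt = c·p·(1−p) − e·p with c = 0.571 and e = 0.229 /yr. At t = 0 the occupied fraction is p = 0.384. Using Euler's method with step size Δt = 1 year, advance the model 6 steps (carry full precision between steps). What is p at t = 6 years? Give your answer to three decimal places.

Update rule: p ← p + [c·p·(1−p) − e·p]·Δt with Δt = 1.
step 1: Δp = +0.04713, p = 0.43113
step 2: Δp = +0.04131, p = 0.47244
step 3: Δp = +0.03413, p = 0.50657
step 4: Δp = +0.02672, p = 0.53329
step 5: Δp = +0.01999, p = 0.55328
step 6: Δp = +0.01443, p = 0.56771

0.568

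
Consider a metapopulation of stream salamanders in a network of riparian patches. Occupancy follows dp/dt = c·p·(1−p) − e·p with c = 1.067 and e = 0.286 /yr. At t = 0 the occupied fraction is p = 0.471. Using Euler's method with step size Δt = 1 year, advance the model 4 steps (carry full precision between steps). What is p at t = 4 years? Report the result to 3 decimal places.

0.729

Update rule: p ← p + [c·p·(1−p) − e·p]·Δt with Δt = 1.
p: 0.47100 → 0.60215  (Δp = +0.13115)
p: 0.60215 → 0.68555  (Δp = +0.08340)
p: 0.68555 → 0.71950  (Δp = +0.03395)
p: 0.71950 → 0.72906  (Δp = +0.00957)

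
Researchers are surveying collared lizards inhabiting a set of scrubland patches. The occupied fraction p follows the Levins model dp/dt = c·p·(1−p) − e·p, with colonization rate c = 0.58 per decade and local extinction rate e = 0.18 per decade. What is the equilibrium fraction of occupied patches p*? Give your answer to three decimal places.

0.690

Setting dp/dt = 0 and dividing through by p* gives c·(1−p*) = e.
So p* = 1 − e/c = 1 − 0.18/0.58 = 1 − 0.3103 = 0.6897.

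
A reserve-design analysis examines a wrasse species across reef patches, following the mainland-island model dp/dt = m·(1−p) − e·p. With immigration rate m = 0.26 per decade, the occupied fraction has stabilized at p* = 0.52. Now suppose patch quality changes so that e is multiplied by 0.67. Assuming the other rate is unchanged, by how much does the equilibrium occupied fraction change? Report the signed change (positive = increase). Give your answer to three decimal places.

0.098

Balance m(1−p*) = e·p* gives e = m(1−p*)/p* = 0.26×0.48000/0.52000 = 0.24000.
New p* = m/(m+e) = 0.26000/(0.26000+0.16080) = 0.61787.
Δp* = 0.61787 − 0.52000 = +0.09787.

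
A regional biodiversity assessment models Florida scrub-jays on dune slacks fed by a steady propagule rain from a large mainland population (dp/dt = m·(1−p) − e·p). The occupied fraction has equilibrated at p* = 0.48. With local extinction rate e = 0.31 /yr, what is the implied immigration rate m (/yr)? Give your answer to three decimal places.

At equilibrium m(1−p*) = e·p*, so m = e·p*/(1−p*).
m = 0.31 × 0.48 / 0.5200 = 0.1488/0.5200 = 0.2862.

0.286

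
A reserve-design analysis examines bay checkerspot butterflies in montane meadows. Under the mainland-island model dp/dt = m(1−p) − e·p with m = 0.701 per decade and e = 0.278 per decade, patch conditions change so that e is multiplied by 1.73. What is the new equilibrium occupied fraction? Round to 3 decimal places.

Before: p* = 0.701/(0.701+0.278) = 0.7160.
After: m = 0.701, e = 0.48094; p* = 0.701/1.1819 = 0.5931.

0.593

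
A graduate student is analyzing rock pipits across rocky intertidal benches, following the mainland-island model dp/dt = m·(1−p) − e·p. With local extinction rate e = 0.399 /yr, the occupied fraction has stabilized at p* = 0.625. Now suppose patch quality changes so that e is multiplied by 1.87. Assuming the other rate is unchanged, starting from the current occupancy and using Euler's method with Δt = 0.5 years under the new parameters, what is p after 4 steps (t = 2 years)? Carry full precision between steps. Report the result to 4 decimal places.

0.4724

Balance m(1−p*) = e·p* gives m = e·p*/(1−p*) = 0.399×0.62500/0.37500 = 0.66500.
Starting from p₀ = 0.62500; update p ← p + (dp/dt)·Δt with the new parameters.
  1  |  dp/dt·Δt = -0.108478  |  p_1 = 0.516522
  2  |  dp/dt·Δt = -0.031940  |  p_2 = 0.484582
  3  |  dp/dt·Δt = -0.009404  |  p_3 = 0.475178
  4  |  dp/dt·Δt = -0.002769  |  p_4 = 0.472409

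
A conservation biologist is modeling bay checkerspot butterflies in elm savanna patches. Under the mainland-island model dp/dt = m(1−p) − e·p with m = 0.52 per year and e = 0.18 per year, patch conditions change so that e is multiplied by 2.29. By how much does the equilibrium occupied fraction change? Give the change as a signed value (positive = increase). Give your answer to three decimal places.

-0.185

Before: p* = 0.52/(0.52+0.18) = 0.7429.
After: m = 0.52, e = 0.4122; p* = 0.52/0.9322 = 0.5578.
Δp* = 0.5578 − 0.7429 = -0.1850.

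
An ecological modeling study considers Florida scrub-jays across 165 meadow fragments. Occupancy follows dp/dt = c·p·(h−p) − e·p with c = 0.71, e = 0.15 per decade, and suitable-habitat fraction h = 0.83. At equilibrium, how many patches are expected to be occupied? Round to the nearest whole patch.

102

p* = h − e/c = 0.83 − 0.2113 = 0.6187.
Expected occupied patches = N × p* = 165 × 0.6187 = 102.09 ≈ 102.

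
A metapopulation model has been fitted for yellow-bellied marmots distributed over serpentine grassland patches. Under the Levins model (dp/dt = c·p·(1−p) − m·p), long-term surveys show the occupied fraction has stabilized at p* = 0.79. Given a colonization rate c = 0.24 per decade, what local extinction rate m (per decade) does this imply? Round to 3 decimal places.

0.050

At equilibrium c(1−p*) = m.
m = 0.24 × (1 − 0.79) = 0.24 × 0.2100 = 0.0504.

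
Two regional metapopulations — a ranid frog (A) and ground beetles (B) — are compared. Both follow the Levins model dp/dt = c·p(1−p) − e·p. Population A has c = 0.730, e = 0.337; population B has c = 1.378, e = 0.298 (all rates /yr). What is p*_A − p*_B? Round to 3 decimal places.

-0.245

A: p*_A = 1 − 0.337/0.730 = 0.5384.
B: p*_B = 1 − 0.298/1.378 = 0.7837.
p*_A − p*_B = 0.5384 − 0.7837 = -0.2454.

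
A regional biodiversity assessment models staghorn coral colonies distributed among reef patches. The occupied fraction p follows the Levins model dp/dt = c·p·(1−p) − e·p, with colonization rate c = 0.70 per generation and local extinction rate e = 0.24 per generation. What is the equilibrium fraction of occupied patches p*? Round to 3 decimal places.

Setting dp/dt = 0 and dividing through by p* gives c·(1−p*) = e.
So p* = 1 − e/c = 1 − 0.24/0.70 = 1 − 0.3429 = 0.6571.

0.657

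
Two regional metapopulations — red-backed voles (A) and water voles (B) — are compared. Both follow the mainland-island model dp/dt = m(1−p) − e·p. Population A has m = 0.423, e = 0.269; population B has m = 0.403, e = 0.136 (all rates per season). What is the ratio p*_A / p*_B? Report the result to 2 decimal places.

0.82

A: p*_A = m/(m+e) = 0.423/0.6920 = 0.6113.
B: p*_B = 0.403/0.5390 = 0.7477.
p*_A / p*_B = 0.6113/0.7477 = 0.8176.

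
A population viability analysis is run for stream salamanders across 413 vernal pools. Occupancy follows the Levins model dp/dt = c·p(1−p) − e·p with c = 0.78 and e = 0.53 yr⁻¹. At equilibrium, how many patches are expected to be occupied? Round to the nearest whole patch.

p* = 1 − e/c = 1 − 0.53/0.78 = 0.3205.
Expected occupied patches = N × p* = 413 × 0.3205 = 132.37 ≈ 132.

132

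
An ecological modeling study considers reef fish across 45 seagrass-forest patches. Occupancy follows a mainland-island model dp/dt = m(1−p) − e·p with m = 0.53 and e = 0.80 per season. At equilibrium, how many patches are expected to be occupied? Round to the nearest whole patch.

p* = m/(m+e) = 0.53/1.3300 = 0.3985.
Expected occupied patches = N × p* = 45 × 0.3985 = 17.93 ≈ 18.

18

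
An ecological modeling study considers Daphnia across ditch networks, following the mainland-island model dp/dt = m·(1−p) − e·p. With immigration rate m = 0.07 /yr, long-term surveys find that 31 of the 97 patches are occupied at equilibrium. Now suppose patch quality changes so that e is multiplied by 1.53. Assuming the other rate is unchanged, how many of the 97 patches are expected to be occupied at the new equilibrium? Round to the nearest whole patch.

Observed p* = 31/97 = 0.31959.
Balance m(1−p*) = e·p* gives e = m(1−p*)/p* = 0.07×0.68041/0.31959 = 0.14903.
New p* = m/(m+e) = 0.07000/(0.07000+0.22802) = 0.23488.
Expected occupied = 97 × 0.23488 = 22.78 ≈ 23.

23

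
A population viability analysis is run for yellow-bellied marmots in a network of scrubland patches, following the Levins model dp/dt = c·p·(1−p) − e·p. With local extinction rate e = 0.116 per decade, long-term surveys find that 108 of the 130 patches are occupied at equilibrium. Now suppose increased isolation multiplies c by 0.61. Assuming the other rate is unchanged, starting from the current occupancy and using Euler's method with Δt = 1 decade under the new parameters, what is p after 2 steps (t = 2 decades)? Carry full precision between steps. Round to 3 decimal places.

0.770

Observed p* = 108/130 = 0.83077.
Balance c(1−p*) = e gives c = e/(1 − 0.83077) = 0.116/0.16923 = 0.68545.
Starting from p₀ = 0.83077; update p ← p + (dp/dt)·Δt with the new parameters.
step 1: Δp = -0.03758, p = 0.79319
step 2: Δp = -0.02342, p = 0.76977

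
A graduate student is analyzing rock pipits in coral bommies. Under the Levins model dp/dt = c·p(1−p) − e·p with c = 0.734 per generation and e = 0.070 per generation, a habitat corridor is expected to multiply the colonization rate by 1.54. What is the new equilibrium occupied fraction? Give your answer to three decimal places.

0.938

Before: p* = 1 − 0.070/0.734 = 0.9046.
After the change, c = 1.13036, e = 0.07, so p* = 1 − 0.07/1.13036 = 0.9381.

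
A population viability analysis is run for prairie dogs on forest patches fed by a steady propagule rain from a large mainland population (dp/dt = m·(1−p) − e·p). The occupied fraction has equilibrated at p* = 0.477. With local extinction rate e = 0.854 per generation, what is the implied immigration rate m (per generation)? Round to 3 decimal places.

At equilibrium m(1−p*) = e·p*, so m = e·p*/(1−p*).
m = 0.854 × 0.477 / 0.5230 = 0.4074/0.5230 = 0.7789.

0.779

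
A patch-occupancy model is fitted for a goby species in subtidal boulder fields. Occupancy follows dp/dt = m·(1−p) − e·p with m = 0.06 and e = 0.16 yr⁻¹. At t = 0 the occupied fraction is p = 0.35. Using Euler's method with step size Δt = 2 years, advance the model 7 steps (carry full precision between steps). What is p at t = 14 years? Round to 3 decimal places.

Update rule: p ← p + [m·(1−p) − e·p]·Δt with Δt = 2.
  1  |  dp/dt·Δt = -0.034000  |  p_1 = 0.316000
  2  |  dp/dt·Δt = -0.019040  |  p_2 = 0.296960
  3  |  dp/dt·Δt = -0.010662  |  p_3 = 0.286298
  4  |  dp/dt·Δt = -0.005971  |  p_4 = 0.280327
  5  |  dp/dt·Δt = -0.003344  |  p_5 = 0.276983
  6  |  dp/dt·Δt = -0.001872  |  p_6 = 0.275110
  7  |  dp/dt·Δt = -0.001049  |  p_7 = 0.274062

0.274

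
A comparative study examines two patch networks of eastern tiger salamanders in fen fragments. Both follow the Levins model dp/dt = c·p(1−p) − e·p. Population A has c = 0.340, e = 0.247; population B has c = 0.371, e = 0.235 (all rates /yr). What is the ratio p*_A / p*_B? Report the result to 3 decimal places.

0.746

A: p*_A = 1 − 0.247/0.340 = 0.2735.
B: p*_B = 1 − 0.235/0.371 = 0.3666.
p*_A / p*_B = 0.2735/0.3666 = 0.7462.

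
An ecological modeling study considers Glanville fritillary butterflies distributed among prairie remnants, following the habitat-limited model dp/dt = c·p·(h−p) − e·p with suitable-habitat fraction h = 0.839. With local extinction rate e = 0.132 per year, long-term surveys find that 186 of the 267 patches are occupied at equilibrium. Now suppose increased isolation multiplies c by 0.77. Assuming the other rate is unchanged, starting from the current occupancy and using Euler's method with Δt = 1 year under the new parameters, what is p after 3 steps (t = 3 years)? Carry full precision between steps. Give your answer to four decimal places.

0.6599

Observed p* = 186/267 = 0.69663.
Balance c(h−p*) = e gives c = e/(0.839 − 0.69663) = 0.132/0.14237 = 0.92716.
Starting from p₀ = 0.69663; update p ← p + (dp/dt)·Δt with the new parameters.
step 1: Δp = -0.02115, p = 0.67548
step 2: Δp = -0.01031, p = 0.66517
step 3: Δp = -0.00526, p = 0.65992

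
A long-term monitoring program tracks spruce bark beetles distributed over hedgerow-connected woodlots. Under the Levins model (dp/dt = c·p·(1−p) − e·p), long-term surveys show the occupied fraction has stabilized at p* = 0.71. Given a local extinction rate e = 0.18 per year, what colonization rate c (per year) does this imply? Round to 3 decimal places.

0.621

At equilibrium c(1−p*) = e, so c = e/(1−p*).
c = 0.18/(1 − 0.71) = 0.18/0.2900 = 0.6207.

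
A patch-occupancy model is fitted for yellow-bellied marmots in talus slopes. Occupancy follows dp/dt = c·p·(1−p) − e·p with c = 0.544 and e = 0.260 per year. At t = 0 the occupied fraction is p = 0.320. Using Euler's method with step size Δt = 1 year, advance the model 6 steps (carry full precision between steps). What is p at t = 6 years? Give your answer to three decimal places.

0.475

Update rule: p ← p + [c·p·(1−p) − e·p]·Δt with Δt = 1.
step 1: Δp = +0.03517, p = 0.35517
step 2: Δp = +0.03224, p = 0.38742
step 3: Δp = +0.02838, p = 0.41580
step 4: Δp = +0.02404, p = 0.43983
step 5: Δp = +0.01967, p = 0.45951
step 6: Δp = +0.01564, p = 0.47514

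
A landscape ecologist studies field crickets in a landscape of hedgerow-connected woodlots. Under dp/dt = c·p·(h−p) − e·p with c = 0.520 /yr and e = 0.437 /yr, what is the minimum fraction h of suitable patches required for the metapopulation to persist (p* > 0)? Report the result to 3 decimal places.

p* = h − e/c is positive only when h > e/c.
h_min = e/c = 0.437/0.520 = 0.8404.

0.840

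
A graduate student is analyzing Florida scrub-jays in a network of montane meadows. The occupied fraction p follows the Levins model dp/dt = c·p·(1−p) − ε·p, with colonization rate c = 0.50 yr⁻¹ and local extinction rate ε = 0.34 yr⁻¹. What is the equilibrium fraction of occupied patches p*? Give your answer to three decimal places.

At equilibrium, colonization balances extinction: c·p*·(1−p*) = ε·p*.
So p* = 1 − ε/c = 1 − 0.34/0.50 = 1 − 0.6800 = 0.3200.

0.320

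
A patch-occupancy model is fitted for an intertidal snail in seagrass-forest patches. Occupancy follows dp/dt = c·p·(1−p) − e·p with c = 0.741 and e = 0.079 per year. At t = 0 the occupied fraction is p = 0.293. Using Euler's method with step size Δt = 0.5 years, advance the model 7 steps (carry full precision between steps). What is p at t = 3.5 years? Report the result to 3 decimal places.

Update rule: p ← p + [c·p·(1−p) − e·p]·Δt with Δt = 0.5.
  1  |  dp/dt·Δt = +0.065176  |  p_1 = 0.358176
  2  |  dp/dt·Δt = +0.071025  |  p_2 = 0.429201
  3  |  dp/dt·Δt = +0.073814  |  p_3 = 0.503015
  4  |  dp/dt·Δt = +0.072753  |  p_4 = 0.575768
  5  |  dp/dt·Δt = +0.067755  |  p_5 = 0.643523
  6  |  dp/dt·Δt = +0.059574  |  p_6 = 0.703097
  7  |  dp/dt·Δt = +0.049570  |  p_7 = 0.752667

0.753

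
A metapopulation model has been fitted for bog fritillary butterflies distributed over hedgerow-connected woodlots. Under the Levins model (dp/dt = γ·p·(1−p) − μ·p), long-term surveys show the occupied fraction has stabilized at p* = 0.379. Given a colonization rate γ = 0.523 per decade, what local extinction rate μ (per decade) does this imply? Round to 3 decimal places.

At equilibrium γ(1−p*) = μ.
μ = 0.523 × (1 − 0.379) = 0.523 × 0.6210 = 0.3248.

0.325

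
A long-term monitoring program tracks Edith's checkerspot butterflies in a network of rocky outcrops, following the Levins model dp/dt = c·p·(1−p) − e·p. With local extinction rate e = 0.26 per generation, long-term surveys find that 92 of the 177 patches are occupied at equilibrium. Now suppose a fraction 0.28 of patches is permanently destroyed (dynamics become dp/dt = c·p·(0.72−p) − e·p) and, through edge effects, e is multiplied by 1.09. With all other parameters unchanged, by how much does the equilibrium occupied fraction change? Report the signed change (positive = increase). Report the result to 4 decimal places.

-0.3232

Observed p* = 92/177 = 0.51977.
Balance c(1−p*) = e gives c = e/(1 − 0.51977) = 0.26/0.48023 = 0.54141.
New p* = 0.72 − e/c = 0.72 − 0.28340/0.54141 = 0.19655.
Δp* = 0.19655 − 0.51977 = -0.32322.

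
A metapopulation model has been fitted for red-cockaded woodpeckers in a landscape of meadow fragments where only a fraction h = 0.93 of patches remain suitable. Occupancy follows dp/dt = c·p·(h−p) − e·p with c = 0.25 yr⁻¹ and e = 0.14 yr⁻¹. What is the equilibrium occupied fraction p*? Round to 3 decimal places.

Setting dp/dt = 0 and dividing by p* gives c·(h−p*) = e.
So p* = h − e/c = 0.93 − 0.14/0.25 = 0.93 − 0.5600 = 0.3700.

0.370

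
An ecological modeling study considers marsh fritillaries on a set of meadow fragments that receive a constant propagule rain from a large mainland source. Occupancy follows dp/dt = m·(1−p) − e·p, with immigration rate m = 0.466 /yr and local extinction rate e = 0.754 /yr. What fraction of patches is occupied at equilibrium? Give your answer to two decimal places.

Setting dp/dt = 0: m − m·p* = e·p*, so m = (m+e)·p*.
p* = m/(m+e) = 0.466/(0.466+0.754) = 0.466/1.2200 = 0.3820.

0.38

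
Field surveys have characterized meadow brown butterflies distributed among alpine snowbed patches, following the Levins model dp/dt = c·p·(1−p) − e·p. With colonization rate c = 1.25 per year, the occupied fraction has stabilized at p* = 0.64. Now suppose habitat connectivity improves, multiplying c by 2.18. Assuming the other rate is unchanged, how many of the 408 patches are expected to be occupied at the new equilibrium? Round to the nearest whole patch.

341

Balance c(1−p*) = e gives e = 1.25×(1 − 0.64000) = 0.45000.
New p* = 1 − e/c = 1 − 0.45000/2.72500 = 0.83486.
Expected occupied = 408 × 0.83486 = 340.62 ≈ 341.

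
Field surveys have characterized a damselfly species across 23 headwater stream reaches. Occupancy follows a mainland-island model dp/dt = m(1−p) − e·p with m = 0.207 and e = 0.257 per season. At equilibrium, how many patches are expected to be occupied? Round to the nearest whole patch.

10

p* = m/(m+e) = 0.207/0.4640 = 0.4461.
Expected occupied patches = N × p* = 23 × 0.4461 = 10.26 ≈ 10.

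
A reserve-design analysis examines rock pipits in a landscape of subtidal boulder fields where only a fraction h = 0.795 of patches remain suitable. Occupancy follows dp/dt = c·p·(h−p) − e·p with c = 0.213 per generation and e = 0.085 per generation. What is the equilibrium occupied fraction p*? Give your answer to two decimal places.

0.40

Setting dp/dt = 0 and dividing by p* gives c·(h−p*) = e.
So p* = h − e/c = 0.795 − 0.085/0.213 = 0.795 − 0.3991 = 0.3959.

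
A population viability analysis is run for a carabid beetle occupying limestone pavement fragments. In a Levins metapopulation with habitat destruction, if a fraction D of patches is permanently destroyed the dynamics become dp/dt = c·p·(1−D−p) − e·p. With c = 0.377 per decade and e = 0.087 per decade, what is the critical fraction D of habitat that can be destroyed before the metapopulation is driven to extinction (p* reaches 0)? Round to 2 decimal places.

The nontrivial equilibrium is p* = (1−D) − e/c; extinction occurs when this hits zero.
So D_crit = 1 − e/c = 1 − 0.087/0.377 = 1 − 0.2308 = 0.7692.
This equals the undisturbed p*, a classic result of Lande's extension.

0.77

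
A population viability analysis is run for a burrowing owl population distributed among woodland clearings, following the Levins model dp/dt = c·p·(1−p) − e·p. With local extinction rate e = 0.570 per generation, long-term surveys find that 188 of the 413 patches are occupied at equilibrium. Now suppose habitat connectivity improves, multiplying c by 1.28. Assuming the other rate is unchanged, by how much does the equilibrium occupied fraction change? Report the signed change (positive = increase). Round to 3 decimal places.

0.119

Observed p* = 188/413 = 0.45521.
Balance c(1−p*) = e gives c = e/(1 − 0.45521) = 0.570/0.54479 = 1.04627.
New p* = 1 − e/c = 1 − 0.57000/1.33923 = 0.57438.
Δp* = 0.57438 − 0.45521 = +0.11917.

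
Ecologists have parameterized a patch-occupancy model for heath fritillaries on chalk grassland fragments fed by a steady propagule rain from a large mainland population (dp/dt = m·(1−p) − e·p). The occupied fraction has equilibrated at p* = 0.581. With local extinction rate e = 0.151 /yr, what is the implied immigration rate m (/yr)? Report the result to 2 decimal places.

At equilibrium m(1−p*) = e·p*, so m = e·p*/(1−p*).
m = 0.151 × 0.581 / 0.4190 = 0.0877/0.4190 = 0.2094.

0.21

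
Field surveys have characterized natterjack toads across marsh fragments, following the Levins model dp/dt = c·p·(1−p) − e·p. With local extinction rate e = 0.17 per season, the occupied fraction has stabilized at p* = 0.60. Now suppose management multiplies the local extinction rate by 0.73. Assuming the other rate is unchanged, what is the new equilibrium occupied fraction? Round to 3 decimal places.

0.708

Balance c(1−p*) = e gives c = e/(1 − 0.60000) = 0.17/0.40000 = 0.42500.
New p* = 1 − e/c = 1 − 0.12410/0.42500 = 0.70800.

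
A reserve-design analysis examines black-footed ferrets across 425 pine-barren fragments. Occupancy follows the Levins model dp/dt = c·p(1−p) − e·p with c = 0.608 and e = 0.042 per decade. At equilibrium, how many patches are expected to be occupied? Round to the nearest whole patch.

p* = 1 − e/c = 1 − 0.042/0.608 = 0.9309.
Expected occupied patches = N × p* = 425 × 0.9309 = 395.64 ≈ 396.

396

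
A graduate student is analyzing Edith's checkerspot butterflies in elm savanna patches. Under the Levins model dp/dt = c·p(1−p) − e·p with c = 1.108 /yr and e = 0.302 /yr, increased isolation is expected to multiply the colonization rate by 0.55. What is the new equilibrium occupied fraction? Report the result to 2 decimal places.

Before: p* = 1 − 0.302/1.108 = 0.7274.
After the change, c = 0.6094, e = 0.302, so p* = 1 − 0.302/0.6094 = 0.5044.

0.50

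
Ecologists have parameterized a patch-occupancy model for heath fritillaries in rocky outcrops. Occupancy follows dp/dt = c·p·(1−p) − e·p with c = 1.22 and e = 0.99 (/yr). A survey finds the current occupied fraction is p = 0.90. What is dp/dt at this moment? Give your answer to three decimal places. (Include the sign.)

-0.781

Colonization term: c·p·(1−p) = 1.22×0.90×0.1000 = 0.10980.
Extinction term: e·p = 0.89100.
dp/dt = 0.10980 − 0.89100 = -0.78120.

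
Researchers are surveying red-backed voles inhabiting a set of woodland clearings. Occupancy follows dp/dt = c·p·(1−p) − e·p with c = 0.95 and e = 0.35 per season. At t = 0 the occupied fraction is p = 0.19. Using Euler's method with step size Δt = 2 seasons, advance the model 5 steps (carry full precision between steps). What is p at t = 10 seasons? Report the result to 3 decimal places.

0.632

Update rule: p ← p + [c·p·(1−p) − e·p]·Δt with Δt = 2.
t = 2: p = 0.19000 + (+0.15941) = 0.34941
t = 4: p = 0.34941 + (+0.18733) = 0.53674
t = 6: p = 0.53674 + (+0.09672) = 0.63346
t = 8: p = 0.63346 + (-0.00226) = 0.63120
t = 10: p = 0.63120 + (+0.00046) = 0.63166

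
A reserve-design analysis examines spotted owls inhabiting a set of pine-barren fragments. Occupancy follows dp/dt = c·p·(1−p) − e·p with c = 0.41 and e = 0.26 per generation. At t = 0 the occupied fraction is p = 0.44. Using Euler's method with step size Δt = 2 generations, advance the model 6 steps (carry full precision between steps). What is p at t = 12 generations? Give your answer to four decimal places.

Update rule: p ← p + [c·p·(1−p) − e·p]·Δt with Δt = 2.
  1  |  dp/dt·Δt = -0.026752  |  p_1 = 0.413248
  2  |  dp/dt·Δt = -0.016060  |  p_2 = 0.397188
  3  |  dp/dt·Δt = -0.010205  |  p_3 = 0.386982
  4  |  dp/dt·Δt = -0.006705  |  p_4 = 0.380278
  5  |  dp/dt·Δt = -0.004498  |  p_5 = 0.375780
  6  |  dp/dt·Δt = -0.003059  |  p_6 = 0.372721

0.3727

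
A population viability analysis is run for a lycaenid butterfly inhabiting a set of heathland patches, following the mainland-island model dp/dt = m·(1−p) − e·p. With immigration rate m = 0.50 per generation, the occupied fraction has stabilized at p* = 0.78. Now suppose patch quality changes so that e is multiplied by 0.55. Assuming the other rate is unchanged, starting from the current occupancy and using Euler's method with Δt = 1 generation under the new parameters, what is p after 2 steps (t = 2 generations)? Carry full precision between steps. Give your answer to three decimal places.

Balance m(1−p*) = e·p* gives e = m(1−p*)/p* = 0.50×0.22000/0.78000 = 0.14103.
Starting from p₀ = 0.78000; update p ← p + (dp/dt)·Δt with the new parameters.
t = 1: p = 0.78000 + (+0.04950) = 0.82950
t = 2: p = 0.82950 + (+0.02091) = 0.85041

0.850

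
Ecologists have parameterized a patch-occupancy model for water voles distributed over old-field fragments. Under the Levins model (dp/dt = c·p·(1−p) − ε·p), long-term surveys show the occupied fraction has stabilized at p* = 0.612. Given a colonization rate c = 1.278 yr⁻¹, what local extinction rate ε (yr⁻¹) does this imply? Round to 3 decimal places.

At equilibrium c(1−p*) = ε.
ε = 1.278 × (1 − 0.612) = 1.278 × 0.3880 = 0.4959.

0.496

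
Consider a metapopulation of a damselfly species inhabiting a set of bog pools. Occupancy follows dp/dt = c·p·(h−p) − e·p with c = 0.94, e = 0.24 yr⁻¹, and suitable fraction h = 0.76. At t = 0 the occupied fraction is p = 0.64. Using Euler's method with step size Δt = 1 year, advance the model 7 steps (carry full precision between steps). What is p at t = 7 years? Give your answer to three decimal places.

Update rule: p ← p + [c·p·(h−p) − e·p]·Δt with Δt = 1.
p: 0.64000 → 0.55859  (Δp = -0.08141)
p: 0.55859 → 0.53028  (Δp = -0.02831)
p: 0.53028 → 0.51752  (Δp = -0.01276)
p: 0.51752 → 0.51128  (Δp = -0.00625)
p: 0.51128 → 0.50811  (Δp = -0.00317)
p: 0.50811 → 0.50647  (Δp = -0.00164)
p: 0.50647 → 0.50562  (Δp = -0.00085)

0.506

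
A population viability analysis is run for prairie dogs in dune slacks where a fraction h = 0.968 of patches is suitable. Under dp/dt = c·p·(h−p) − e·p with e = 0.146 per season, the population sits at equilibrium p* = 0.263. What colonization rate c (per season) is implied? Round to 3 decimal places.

At equilibrium c(h−p*) = e, so c = e/(h−p*).
c = 0.146/(0.968 − 0.263) = 0.146/0.7050 = 0.2071.

0.207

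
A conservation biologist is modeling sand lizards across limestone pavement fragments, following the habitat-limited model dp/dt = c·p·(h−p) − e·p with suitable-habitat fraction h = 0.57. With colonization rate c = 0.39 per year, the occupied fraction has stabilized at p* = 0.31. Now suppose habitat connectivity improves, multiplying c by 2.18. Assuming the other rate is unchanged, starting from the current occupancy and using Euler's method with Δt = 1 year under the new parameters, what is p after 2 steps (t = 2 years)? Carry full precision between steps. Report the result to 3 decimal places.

0.378

Balance c(h−p*) = e gives e = 0.39×(0.57 − 0.31000) = 0.10140.
Starting from p₀ = 0.31000; update p ← p + (dp/dt)·Δt with the new parameters.
p: 0.31000 → 0.34709  (Δp = +0.03709)
p: 0.34709 → 0.37768  (Δp = +0.03058)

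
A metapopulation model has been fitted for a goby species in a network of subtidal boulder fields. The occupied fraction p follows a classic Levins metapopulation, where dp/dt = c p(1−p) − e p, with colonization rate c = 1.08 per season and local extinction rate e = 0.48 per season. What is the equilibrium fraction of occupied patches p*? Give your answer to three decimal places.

0.556

Setting dp/dt = 0 and dividing through by p* gives c·(1−p*) = e.
So p* = 1 − e/c = 1 − 0.48/1.08 = 1 − 0.4444 = 0.5556.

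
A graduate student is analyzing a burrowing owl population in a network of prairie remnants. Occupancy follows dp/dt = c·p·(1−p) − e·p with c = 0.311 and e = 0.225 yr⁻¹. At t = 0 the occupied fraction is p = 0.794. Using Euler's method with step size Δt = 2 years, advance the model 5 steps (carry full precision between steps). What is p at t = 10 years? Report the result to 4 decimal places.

Update rule: p ← p + [c·p·(1−p) − e·p]·Δt with Δt = 2.
t = 2: p = 0.79400 + (-0.25556) = 0.53844
t = 4: p = 0.53844 + (-0.08772) = 0.45072
t = 6: p = 0.45072 + (-0.04884) = 0.40189
t = 8: p = 0.40189 + (-0.03134) = 0.37055
t = 10: p = 0.37055 + (-0.02167) = 0.34888

0.3489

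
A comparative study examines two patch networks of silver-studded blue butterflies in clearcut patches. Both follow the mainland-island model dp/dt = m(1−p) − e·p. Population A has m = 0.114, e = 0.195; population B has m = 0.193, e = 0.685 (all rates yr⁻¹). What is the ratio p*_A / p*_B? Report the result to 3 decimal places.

A: p*_A = m/(m+e) = 0.114/0.3090 = 0.3689.
B: p*_B = 0.193/0.8780 = 0.2198.
p*_A / p*_B = 0.3689/0.2198 = 1.6784.

1.678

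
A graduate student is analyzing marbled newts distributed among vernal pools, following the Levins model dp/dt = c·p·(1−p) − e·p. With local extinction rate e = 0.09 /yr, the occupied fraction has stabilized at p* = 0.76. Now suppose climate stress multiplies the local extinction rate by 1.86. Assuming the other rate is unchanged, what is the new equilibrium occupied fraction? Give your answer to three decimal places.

0.554

Balance c(1−p*) = e gives c = e/(1 − 0.76000) = 0.09/0.24000 = 0.37500.
New p* = 1 − e/c = 1 − 0.16740/0.37500 = 0.55360.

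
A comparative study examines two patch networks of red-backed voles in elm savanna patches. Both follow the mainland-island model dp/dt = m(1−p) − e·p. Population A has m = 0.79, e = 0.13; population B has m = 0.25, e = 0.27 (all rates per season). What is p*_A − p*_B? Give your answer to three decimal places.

A: p*_A = m/(m+e) = 0.79/0.9200 = 0.8587.
B: p*_B = 0.25/0.5200 = 0.4808.
p*_A − p*_B = 0.8587 − 0.4808 = 0.3779.

0.378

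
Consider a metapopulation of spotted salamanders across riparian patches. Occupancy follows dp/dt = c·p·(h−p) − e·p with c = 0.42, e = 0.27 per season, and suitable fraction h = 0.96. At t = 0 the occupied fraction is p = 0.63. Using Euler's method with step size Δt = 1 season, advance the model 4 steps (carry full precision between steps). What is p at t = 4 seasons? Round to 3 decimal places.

Update rule: p ← p + [c·p·(h−p) − e·p]·Δt with Δt = 1.
t = 1: p = 0.63000 + (-0.08278) = 0.54722
t = 2: p = 0.54722 + (-0.05288) = 0.49434
t = 3: p = 0.49434 + (-0.03679) = 0.45755
t = 4: p = 0.45755 + (-0.02698) = 0.43057

0.431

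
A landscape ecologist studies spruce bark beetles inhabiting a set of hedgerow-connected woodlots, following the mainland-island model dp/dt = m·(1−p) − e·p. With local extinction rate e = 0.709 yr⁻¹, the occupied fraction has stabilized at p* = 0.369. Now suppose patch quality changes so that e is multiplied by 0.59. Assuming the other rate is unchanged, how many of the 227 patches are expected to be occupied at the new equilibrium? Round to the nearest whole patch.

Balance m(1−p*) = e·p* gives m = e·p*/(1−p*) = 0.709×0.36900/0.63100 = 0.41461.
New p* = m/(m+e) = 0.41461/(0.41461+0.41831) = 0.49778.
Expected occupied = 227 × 0.49778 = 113.00 ≈ 113.

113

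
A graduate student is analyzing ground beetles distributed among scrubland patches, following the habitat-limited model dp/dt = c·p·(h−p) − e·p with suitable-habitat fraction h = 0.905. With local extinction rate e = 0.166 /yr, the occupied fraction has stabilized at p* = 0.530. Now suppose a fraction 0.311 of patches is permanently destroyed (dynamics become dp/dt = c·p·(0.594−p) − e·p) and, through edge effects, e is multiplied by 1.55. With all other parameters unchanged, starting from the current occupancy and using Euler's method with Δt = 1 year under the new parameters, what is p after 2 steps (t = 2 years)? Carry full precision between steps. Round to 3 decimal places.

0.337

Balance c(h−p*) = e gives c = e/(0.905 − 0.53000) = 0.166/0.37500 = 0.44267.
Starting from p₀ = 0.53000; update p ← p + (dp/dt)·Δt with the new parameters.
p: 0.53000 → 0.40865  (Δp = -0.12135)
p: 0.40865 → 0.33703  (Δp = -0.07162)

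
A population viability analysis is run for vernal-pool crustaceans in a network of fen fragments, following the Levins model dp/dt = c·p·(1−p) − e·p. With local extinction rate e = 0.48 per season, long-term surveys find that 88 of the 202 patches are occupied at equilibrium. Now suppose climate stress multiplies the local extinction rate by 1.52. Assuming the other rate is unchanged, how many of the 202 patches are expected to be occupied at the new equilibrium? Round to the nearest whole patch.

29

Observed p* = 88/202 = 0.43564.
Balance c(1−p*) = e gives c = e/(1 − 0.43564) = 0.48/0.56436 = 0.85052.
New p* = 1 − e/c = 1 − 0.72960/0.85052 = 0.14217.
Expected occupied = 202 × 0.14217 = 28.72 ≈ 29.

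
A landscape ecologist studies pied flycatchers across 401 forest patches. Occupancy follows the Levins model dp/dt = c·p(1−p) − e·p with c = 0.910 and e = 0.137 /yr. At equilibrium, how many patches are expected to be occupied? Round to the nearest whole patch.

341

p* = 1 − e/c = 1 − 0.137/0.910 = 0.8495.
Expected occupied patches = N × p* = 401 × 0.8495 = 340.63 ≈ 341.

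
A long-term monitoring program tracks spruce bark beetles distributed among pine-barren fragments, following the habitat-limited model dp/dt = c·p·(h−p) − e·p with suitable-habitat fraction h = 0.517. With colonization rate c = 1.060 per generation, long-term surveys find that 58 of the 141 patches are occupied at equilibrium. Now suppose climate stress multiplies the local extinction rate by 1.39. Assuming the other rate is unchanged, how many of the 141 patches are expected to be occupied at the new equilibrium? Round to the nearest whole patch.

Observed p* = 58/141 = 0.41135.
Balance c(h−p*) = e gives e = 1.060×(0.517 − 0.41135) = 0.11199.
New p* = 0.517 − e/c = 0.517 − 0.15567/1.06000 = 0.37014.
Expected occupied = 141 × 0.37014 = 52.19 ≈ 52.

52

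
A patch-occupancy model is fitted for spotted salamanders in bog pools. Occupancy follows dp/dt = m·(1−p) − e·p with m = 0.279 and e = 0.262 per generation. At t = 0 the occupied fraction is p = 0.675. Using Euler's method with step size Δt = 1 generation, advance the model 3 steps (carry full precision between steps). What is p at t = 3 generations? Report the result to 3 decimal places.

Update rule: p ← p + [m·(1−p) − e·p]·Δt with Δt = 1.
  1  |  dp/dt·Δt = -0.086175  |  p_1 = 0.588825
  2  |  dp/dt·Δt = -0.039554  |  p_2 = 0.549271
  3  |  dp/dt·Δt = -0.018155  |  p_3 = 0.531115

0.531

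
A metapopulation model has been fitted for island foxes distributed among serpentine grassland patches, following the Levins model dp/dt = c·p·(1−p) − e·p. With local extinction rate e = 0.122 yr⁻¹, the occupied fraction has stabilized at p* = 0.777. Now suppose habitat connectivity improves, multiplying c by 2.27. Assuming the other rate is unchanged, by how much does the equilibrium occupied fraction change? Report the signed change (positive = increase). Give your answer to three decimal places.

0.125

Balance c(1−p*) = e gives c = e/(1 − 0.77700) = 0.122/0.22300 = 0.54709.
New p* = 1 − e/c = 1 − 0.12200/1.24189 = 0.90176.
Δp* = 0.90176 − 0.77700 = +0.12476.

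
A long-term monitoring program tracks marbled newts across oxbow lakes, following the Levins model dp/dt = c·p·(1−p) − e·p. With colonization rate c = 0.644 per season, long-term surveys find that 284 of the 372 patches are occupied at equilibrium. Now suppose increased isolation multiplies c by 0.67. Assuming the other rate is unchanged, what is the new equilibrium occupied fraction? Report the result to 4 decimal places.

0.6469

Observed p* = 284/372 = 0.76344.
Balance c(1−p*) = e gives e = 0.644×(1 − 0.76344) = 0.15234.
New p* = 1 − e/c = 1 − 0.15234/0.43148 = 0.64694.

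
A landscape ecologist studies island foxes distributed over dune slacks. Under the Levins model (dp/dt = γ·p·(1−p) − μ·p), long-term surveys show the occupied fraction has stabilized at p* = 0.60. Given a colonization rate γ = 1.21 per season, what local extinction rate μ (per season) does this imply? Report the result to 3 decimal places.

At equilibrium γ(1−p*) = μ.
μ = 1.21 × (1 − 0.60) = 1.21 × 0.4000 = 0.4840.

0.484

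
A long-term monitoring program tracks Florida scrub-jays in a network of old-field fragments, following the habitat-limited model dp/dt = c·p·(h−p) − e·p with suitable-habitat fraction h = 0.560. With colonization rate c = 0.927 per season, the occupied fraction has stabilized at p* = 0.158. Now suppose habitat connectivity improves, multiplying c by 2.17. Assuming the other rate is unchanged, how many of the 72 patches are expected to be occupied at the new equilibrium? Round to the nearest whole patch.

27

Balance c(h−p*) = e gives e = 0.927×(0.56 − 0.15800) = 0.37265.
New p* = 0.56 − e/c = 0.56 − 0.37265/2.01159 = 0.37475.
Expected occupied = 72 × 0.37475 = 26.98 ≈ 27.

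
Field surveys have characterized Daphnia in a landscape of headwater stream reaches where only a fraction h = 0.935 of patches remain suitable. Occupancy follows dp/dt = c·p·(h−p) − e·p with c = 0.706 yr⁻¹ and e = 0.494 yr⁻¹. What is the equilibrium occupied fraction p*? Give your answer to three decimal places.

Setting dp/dt = 0 and dividing by p* gives c·(h−p*) = e.
So p* = h − e/c = 0.935 − 0.494/0.706 = 0.935 − 0.6997 = 0.2353.

0.235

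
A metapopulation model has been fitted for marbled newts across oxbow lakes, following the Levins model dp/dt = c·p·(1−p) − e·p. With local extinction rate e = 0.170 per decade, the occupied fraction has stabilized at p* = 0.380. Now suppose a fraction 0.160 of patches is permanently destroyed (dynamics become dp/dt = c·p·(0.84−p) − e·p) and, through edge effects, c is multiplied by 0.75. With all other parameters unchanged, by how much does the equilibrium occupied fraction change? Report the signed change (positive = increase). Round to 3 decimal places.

Balance c(1−p*) = e gives c = e/(1 − 0.38000) = 0.170/0.62000 = 0.27419.
New p* = 0.84 − e/c = 0.84 − 0.17000/0.20564 = 0.01331.
Δp* = 0.01331 − 0.38000 = -0.36669.

-0.367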